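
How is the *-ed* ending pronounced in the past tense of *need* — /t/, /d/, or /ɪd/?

The stem *need* ends in /t/ or /d/.
The -ed suffix is realized as /ɪd/ after /t, d/; as /t/ after other voiceless consonants; and as /d/ after other voiced sounds.
So -ed on *need* is pronounced /ɪd/.

/ɪd/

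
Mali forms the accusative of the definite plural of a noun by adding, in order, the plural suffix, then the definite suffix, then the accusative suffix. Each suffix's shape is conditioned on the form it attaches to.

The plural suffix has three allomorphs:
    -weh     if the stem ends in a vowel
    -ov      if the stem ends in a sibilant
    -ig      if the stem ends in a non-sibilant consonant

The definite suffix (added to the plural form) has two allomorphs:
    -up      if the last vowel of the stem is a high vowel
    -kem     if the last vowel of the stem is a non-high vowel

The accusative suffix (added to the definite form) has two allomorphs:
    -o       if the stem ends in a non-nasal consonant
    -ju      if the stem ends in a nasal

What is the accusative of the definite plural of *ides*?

idesovkemju

*ides*: final sound = /s/, a sibilant → -ov → *idesov*.
Since the last vowel of the plural form *idesov* is /o/ (a non-high vowel), it takes -kem, giving *idesovkem*.
Since the final consonant of the definite form *idesovkem* is /m/ (a nasal), it takes -ju, giving *idesovkemju*.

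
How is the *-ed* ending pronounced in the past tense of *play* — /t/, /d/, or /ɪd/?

The stem *play* ends in a voiced sound other than /d/.
The -ed suffix is realized as /ɪd/ after /t, d/; as /t/ after other voiceless consonants; and as /d/ after other voiced sounds.
So -ed on *play* is pronounced /d/.

/d/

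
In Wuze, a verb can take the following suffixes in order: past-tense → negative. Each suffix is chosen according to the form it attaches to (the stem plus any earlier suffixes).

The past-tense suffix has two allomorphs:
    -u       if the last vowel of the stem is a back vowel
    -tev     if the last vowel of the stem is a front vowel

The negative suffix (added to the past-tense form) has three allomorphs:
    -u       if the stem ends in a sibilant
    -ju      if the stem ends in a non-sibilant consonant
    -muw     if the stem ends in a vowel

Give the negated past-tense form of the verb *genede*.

genedetevju

The last vowel of *genede* is /e/, which is a front vowel, so the past-tense suffix is -tev, giving *genedetev*.
The final sound of the past-tense form *genedetev* is /v/, which is a non-sibilant consonant, so the negative suffix is -ju, giving *genedetevju*.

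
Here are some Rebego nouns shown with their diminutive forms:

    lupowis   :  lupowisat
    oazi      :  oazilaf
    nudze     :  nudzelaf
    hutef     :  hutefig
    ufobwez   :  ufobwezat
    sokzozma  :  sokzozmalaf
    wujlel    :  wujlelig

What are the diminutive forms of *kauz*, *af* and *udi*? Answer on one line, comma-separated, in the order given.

The suffix is conditioned by the final sound: -at when the stem ends in a sibilant (*lupowis*, *ufobwez*); -ig when the stem ends in a non-sibilant consonant (*hutef*, *wujlel*); -laf when the stem ends in a vowel (*oazi*, *nudze*, *sokzozma*).
*kauz* — final sound /z/ (a sibilant) → -at → *kauzat*.
The final sound of *af* is /f/, which is a non-sibilant consonant, so the suffix is -ig, giving *afig*.
The final sound of *udi* is /i/, which is a vowel, so the suffix is -laf, giving *udilaf*.

kauzat, afig, udilaf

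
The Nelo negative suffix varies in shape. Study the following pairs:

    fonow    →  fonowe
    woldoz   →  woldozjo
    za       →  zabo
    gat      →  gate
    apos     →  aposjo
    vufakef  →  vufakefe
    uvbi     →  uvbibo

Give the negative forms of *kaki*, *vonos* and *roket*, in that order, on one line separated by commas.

The alternation tracks the final sound of the stem — -jo when the stem ends in a sibilant (*woldoz*, *apos*); -e when the stem ends in a non-sibilant consonant (*fonow*, *gat*, *vufakef*); -bo when the stem ends in a vowel (*za*, *uvbi*).
Since the final sound of *kaki* is /i/ (a vowel), it takes -bo, giving *kakibo*.
*vonos*: final sound = /s/, a sibilant → -jo → *vonosjo*.
*roket* — final sound /t/ (a non-sibilant consonant) → -e → *rokete*.

kakibo, vonosjo, rokete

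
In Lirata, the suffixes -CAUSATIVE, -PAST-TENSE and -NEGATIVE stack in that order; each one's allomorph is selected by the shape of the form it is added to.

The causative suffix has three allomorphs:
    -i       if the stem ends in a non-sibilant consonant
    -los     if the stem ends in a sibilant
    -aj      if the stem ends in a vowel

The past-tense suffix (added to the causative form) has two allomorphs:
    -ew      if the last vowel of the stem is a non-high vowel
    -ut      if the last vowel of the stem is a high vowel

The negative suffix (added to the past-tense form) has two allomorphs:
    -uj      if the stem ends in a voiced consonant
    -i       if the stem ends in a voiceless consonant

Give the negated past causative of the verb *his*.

hislosewuj

The final sound of *his* is /s/, which is a sibilant, so the causative suffix is -los, giving *hislos*.
The causative form *hislos* — last vowel /o/ (a non-high vowel) → -ew → *hislosew*.
The past-tense form *hislosew* — final consonant /w/ (voiced) → -uj → *hislosewuj*.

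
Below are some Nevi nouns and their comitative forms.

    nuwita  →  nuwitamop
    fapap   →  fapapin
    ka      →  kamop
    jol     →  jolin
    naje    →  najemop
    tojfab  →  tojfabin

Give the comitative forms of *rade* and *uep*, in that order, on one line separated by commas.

rademop, uepin

The suffix is conditioned by the final sound: -in when the stem ends in a consonant (*fapap*, *jol*, *tojfab*); -mop when the stem ends in a vowel (*nuwita*, *ka*, *naje*).
Since the final sound of *rade* is /e/ (a vowel), it takes -mop, giving *rademop*.
*uep*: final sound = /p/, a consonant → -in → *uepin*.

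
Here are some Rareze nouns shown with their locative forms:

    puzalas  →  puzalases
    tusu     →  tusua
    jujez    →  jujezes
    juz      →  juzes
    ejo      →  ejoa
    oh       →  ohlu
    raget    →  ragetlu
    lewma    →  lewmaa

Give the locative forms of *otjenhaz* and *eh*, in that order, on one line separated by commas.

Looking at the final sound of each stem: -es when the stem ends in a sibilant (*puzalas*, *jujez*, *juz*); -lu when the stem ends in a non-sibilant consonant (*oh*, *raget*); -a when the stem ends in a vowel (*tusu*, *ejo*, *lewma*).
*otjenhaz*: final sound = /z/, a sibilant → -es → *otjenhazes*.
Since the final sound of *eh* is /h/ (a non-sibilant consonant), it takes -lu, giving *ehlu*.

otjenhazes, ehlu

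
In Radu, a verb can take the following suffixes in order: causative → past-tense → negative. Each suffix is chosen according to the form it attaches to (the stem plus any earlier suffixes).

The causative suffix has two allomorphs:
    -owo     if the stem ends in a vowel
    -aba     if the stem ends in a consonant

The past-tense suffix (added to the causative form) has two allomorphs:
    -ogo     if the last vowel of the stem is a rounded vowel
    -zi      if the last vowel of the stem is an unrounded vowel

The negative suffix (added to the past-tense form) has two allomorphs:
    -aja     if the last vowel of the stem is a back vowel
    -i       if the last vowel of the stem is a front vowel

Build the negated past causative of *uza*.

Since the final sound of *uza* is /a/ (a vowel), it takes -owo, giving *uzaowo*.
Since the last vowel of the causative form *uzaowo* is /o/ (a rounded vowel), it takes -ogo, giving *uzaowoogo*.
The past-tense form *uzaowoogo*: last vowel = /o/, a back vowel → -aja → *uzaowoogoaja*.

uzaowoogoaja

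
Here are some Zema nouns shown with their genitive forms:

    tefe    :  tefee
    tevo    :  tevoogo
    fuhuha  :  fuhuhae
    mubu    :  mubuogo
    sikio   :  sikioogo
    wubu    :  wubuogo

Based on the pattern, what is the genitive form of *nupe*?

nupee

Looking at the last vowel of each stem: -ogo when the last vowel of the stem is a rounded vowel (*tevo*, *mubu*, *sikio*, *wubu*); -e when the last vowel of the stem is an unrounded vowel (*tefe*, *fuhuha*).
*nupe* — last vowel /e/ (an unrounded vowel) → -e → *nupee*.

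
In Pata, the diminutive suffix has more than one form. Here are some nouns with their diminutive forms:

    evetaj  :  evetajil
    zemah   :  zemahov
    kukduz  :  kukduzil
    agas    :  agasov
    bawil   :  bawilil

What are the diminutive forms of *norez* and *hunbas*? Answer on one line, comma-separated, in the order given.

norezil, hunbasov

The suffix is conditioned by the final consonant: -ov when the stem ends in a voiceless consonant (*zemah*, *agas*); -il when the stem ends in a voiced consonant (*evetaj*, *kukduz*, *bawil*).
The final consonant of *norez* is /z/, which is voiced, so the suffix is -il, giving *norezil*.
*hunbas*: final consonant = /s/, voiceless → -ov → *hunbasov*.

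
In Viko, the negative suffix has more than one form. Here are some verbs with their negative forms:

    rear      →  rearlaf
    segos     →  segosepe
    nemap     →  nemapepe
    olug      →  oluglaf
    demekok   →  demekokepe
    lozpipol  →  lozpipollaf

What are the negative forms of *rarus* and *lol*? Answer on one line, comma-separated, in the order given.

rarusepe, lollaf

The pattern is voicing of the final consonant: -epe when the stem ends in a voiceless consonant (*segos*, *nemap*, *demekok*); -laf when the stem ends in a voiced consonant (*rear*, *olug*, *lozpipol*).
The final consonant of *rarus* is /s/, which is voiceless, so the suffix is -epe, giving *rarusepe*.
Since the final consonant of *lol* is /l/ (voiced), it takes -laf, giving *lollaf*.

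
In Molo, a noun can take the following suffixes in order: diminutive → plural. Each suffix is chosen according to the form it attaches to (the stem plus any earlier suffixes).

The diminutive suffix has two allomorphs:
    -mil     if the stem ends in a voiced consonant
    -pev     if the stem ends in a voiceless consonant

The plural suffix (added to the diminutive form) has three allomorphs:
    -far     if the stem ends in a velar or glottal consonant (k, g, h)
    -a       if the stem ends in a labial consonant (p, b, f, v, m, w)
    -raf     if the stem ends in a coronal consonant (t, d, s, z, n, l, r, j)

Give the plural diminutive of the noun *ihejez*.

ihejezmilraf

Since the final consonant of *ihejez* is /z/ (voiced), it takes -mil, giving *ihejezmil*.
The diminutive form *ihejezmil* — final consonant /l/ (coronal) → -raf → *ihejezmilraf*.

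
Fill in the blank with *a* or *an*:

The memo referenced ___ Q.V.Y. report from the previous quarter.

a

The indefinite article is chosen by the initial *sound* of the following word, not its spelling.
The initialism *Q.V.Y.* is read letter by letter; the first letter, Q, is pronounced /kjuː/, which begins with a consonant sound.
So the article is *a*: The memo referenced a Q.V.Y. report from the previous quarter.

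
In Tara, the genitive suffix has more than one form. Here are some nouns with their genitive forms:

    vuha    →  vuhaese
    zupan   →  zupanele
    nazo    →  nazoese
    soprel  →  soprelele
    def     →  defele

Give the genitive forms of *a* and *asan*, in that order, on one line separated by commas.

aese, asanele

The pattern is consonant vs. vowel: -ele when the stem ends in a consonant (*zupan*, *soprel*, *def*); -ese when the stem ends in a vowel (*vuha*, *nazo*).
Since the final sound of *a* is /a/ (a vowel), it takes -ese, giving *aese*.
*asan* — final sound /n/ (a consonant) → -ele → *asanele*.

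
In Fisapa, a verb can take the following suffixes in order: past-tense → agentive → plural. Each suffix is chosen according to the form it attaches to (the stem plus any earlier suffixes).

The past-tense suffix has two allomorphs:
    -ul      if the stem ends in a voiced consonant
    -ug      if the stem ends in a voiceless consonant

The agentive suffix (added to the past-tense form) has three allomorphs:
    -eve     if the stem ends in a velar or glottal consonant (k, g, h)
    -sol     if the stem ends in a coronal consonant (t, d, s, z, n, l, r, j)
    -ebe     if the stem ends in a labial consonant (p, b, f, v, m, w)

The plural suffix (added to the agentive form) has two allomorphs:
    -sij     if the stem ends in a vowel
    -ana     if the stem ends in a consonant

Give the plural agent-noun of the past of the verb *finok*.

The final consonant of *finok* is /k/, which is voiceless, so the past-tense suffix is -ug, giving *finokug*.
Since the final consonant of the past-tense form *finokug* is /g/ (velar/glottal), it takes -eve, giving *finokugeve*.
Since the final sound of the agentive form *finokugeve* is /e/ (a vowel), it takes -sij, giving *finokugevesij*.

finokugevesij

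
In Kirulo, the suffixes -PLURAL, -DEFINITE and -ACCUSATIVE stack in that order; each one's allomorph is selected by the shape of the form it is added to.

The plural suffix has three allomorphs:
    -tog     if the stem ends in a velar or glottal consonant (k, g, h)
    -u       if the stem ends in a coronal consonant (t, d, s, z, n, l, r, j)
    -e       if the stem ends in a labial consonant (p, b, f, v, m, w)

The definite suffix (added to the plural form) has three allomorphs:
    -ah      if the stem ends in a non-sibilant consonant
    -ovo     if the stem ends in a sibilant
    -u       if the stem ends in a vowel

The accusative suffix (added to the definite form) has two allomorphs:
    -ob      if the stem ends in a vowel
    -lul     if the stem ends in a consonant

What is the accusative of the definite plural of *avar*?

avaruuob

*avar* — final consonant /r/ (coronal) → -u → *avaru*.
The plural form *avaru* — final sound /u/ (a vowel) → -u → *avaruu*.
Since the final sound of the definite form *avaruu* is /u/ (a vowel), it takes -ob, giving *avaruuob*.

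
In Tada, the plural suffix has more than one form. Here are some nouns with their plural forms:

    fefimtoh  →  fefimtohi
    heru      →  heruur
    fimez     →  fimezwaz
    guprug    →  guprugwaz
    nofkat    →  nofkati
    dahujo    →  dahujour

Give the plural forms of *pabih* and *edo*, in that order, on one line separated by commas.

The pattern is voicing of the final sound: -i when the stem ends in a voiceless consonant (*fefimtoh*, *nofkat*); -waz when the stem ends in a voiced consonant (*fimez*, *guprug*); -ur when the stem ends in a vowel (*heru*, *dahujo*).
The final sound of *pabih* is /h/, which is a voiceless consonant, so the suffix is -i, giving *pabihi*.
*edo*: final sound = /o/, a vowel → -ur → *edour*.

pabihi, edour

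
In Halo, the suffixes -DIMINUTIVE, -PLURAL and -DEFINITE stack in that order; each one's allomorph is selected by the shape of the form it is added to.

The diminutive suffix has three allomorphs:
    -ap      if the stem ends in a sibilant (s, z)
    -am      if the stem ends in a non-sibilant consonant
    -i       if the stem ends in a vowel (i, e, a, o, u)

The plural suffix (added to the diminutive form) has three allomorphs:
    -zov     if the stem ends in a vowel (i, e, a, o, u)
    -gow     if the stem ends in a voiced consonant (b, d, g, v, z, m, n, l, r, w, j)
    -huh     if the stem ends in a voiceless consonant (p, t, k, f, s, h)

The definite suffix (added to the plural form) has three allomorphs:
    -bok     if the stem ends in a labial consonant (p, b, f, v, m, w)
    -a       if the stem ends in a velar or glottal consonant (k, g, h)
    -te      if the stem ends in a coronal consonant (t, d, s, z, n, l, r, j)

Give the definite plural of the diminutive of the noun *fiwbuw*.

fiwbuwamgowbok

The final sound of *fiwbuw* is /w/, which is a non-sibilant consonant, so the diminutive suffix is -am, giving *fiwbuwam*.
The diminutive form *fiwbuwam* — final sound /m/ (a voiced consonant) → -gow → *fiwbuwamgow*.
The final consonant of the plural form *fiwbuwamgow* is /w/, which is labial, so the definite suffix is -bok, giving *fiwbuwamgowbok*.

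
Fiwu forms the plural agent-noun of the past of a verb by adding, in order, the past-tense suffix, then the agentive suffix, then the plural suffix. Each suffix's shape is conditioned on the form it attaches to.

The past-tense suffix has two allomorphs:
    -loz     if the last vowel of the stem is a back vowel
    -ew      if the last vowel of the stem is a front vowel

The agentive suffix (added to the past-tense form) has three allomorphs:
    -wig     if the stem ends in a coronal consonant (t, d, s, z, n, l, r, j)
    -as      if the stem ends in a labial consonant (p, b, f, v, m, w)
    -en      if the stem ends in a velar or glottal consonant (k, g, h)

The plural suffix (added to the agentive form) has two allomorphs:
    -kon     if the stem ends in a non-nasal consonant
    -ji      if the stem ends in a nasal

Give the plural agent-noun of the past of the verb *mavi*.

*mavi*: last vowel = /i/, a front vowel → -ew → *maview*.
Since the final consonant of the past-tense form *maview* is /w/ (labial), it takes -as, giving *maviewas*.
The agentive form *maviewas* — final consonant /s/ (non-nasal) → -kon → *maviewaskon*.

maviewaskon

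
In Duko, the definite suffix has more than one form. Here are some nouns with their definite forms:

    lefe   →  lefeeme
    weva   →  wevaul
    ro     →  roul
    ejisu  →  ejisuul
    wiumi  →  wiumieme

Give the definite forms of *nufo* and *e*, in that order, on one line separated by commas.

nufoul, eeme

The suffix is conditioned by the last vowel: -eme when the last vowel of the stem is a front vowel (*lefe*, *wiumi*); -ul when the last vowel of the stem is a back vowel (*weva*, *ro*, *ejisu*).
The last vowel of *nufo* is /o/, which is a back vowel, so the suffix is -ul, giving *nufoul*.
The last vowel of *e* is /e/, which is a front vowel, so the suffix is -eme, giving *eeme*.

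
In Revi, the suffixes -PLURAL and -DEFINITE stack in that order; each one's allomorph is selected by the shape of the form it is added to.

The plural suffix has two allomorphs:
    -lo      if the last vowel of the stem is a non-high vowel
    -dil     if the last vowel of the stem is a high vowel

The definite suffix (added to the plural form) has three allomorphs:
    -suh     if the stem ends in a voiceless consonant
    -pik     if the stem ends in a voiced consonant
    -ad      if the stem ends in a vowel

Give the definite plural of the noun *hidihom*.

hidihomload

*hidihom* — last vowel /o/ (a non-high vowel) → -lo → *hidihomlo*.
The plural form *hidihomlo*: final sound = /o/, a vowel → -ad → *hidihomload*.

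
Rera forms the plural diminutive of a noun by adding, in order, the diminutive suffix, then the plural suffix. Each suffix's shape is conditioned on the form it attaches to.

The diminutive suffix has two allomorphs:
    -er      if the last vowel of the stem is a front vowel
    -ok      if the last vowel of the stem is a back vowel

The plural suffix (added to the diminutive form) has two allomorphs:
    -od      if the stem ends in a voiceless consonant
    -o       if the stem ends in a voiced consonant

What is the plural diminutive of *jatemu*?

jatemuokod

Since the last vowel of *jatemu* is /u/ (a back vowel), it takes -ok, giving *jatemuok*.
The final consonant of the diminutive form *jatemuok* is /k/, which is voiceless, so the plural suffix is -od, giving *jatemuokod*.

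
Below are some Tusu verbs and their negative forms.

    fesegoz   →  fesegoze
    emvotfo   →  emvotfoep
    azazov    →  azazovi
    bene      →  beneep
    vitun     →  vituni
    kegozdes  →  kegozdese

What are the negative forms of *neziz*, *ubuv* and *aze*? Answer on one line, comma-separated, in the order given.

The pattern is sibilance of the final sound: -e when the stem ends in a sibilant (*fesegoz*, *kegozdes*); -i when the stem ends in a non-sibilant consonant (*azazov*, *vitun*); -ep when the stem ends in a vowel (*emvotfo*, *bene*).
The final sound of *neziz* is /z/, which is a sibilant, so the suffix is -e, giving *nezize*.
*ubuv*: final sound = /v/, a non-sibilant consonant → -i → *ubuvi*.
*aze* — final sound /e/ (a vowel) → -ep → *azeep*.

nezize, ubuvi, azeep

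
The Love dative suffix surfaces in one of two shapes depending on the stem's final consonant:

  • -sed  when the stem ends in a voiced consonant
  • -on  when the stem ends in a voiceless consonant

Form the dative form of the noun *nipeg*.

nipegsed

*nipeg*: final consonant = /g/, voiced → -sed → *nipegsed*.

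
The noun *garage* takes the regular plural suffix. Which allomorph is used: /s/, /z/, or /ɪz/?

The stem *garage* ends in a sibilant (/s, z, ʃ, ʒ, tʃ, dʒ/).
The plural suffix surfaces as /ɪz/ after sibilants, /s/ after other voiceless consonants, and /z/ after other voiced sounds.
So the plural -s on *garage* is pronounced /ɪz/.

/ɪz/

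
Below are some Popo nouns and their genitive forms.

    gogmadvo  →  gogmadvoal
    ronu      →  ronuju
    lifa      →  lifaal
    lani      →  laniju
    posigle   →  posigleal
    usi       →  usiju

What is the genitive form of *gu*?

guju

The pattern is height harmony: -ju when the last vowel of the stem is a high vowel (*ronu*, *lani*, *usi*); -al when the last vowel of the stem is a non-high vowel (*gogmadvo*, *lifa*, *posigle*).
The last vowel of *gu* is /u/, which is a high vowel, so the suffix is -ju, giving *guju*.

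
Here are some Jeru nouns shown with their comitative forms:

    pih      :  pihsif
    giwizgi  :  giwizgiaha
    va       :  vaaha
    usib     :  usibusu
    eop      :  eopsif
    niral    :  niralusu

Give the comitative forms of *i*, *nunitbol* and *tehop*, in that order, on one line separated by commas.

The pattern is voicing of the final sound: -sif when the stem ends in a voiceless consonant (*pih*, *eop*); -usu when the stem ends in a voiced consonant (*usib*, *niral*); -aha when the stem ends in a vowel (*giwizgi*, *va*).
The final sound of *i* is /i/, which is a vowel, so the suffix is -aha, giving *iaha*.
*nunitbol* — final sound /l/ (a voiced consonant) → -usu → *nunitbolusu*.
The final sound of *tehop* is /p/, which is a voiceless consonant, so the suffix is -sif, giving *tehopsif*.

iaha, nunitbolusu, tehopsif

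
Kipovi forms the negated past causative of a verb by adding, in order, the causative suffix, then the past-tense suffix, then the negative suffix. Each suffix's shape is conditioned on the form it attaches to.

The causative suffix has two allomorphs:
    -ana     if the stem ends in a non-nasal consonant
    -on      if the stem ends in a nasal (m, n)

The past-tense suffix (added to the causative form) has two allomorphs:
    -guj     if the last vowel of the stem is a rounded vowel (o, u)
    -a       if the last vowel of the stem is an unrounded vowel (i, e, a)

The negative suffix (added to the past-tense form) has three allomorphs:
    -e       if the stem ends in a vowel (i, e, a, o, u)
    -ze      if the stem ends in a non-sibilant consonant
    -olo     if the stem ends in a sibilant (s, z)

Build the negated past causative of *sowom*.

*sowom*: final consonant = /m/, a nasal → -on → *sowomon*.
The causative form *sowomon*: last vowel = /o/, a rounded vowel → -guj → *sowomonguj*.
Since the final sound of the past-tense form *sowomonguj* is /j/ (a non-sibilant consonant), it takes -ze, giving *sowomongujze*.

sowomongujze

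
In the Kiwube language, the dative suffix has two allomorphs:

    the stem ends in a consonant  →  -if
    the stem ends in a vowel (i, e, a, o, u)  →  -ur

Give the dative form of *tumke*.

Since the final sound of *tumke* is /e/ (a vowel), it takes -ur, giving *tumkeur*.

tumkeur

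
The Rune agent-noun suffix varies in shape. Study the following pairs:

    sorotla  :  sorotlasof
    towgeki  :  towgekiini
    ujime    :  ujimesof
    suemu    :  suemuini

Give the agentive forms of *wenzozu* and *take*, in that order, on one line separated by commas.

The pattern is height harmony: -ini when the last vowel of the stem is a high vowel (*towgeki*, *suemu*); -sof when the last vowel of the stem is a non-high vowel (*sorotla*, *ujime*).
Since the last vowel of *wenzozu* is /u/ (a high vowel), it takes -ini, giving *wenzozuini*.
*take* — last vowel /e/ (a non-high vowel) → -sof → *takesof*.

wenzozuini, takesof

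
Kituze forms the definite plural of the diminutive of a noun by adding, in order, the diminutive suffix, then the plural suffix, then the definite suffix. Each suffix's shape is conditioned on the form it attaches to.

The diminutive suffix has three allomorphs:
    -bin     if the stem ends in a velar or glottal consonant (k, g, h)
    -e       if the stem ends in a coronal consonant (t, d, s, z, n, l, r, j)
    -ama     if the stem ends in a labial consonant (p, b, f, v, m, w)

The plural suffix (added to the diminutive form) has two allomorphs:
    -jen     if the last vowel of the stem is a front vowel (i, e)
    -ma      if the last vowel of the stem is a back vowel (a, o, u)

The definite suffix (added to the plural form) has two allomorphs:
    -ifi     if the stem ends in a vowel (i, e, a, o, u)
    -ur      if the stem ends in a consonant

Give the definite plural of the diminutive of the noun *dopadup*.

dopadupamamaifi

*dopadup* — final consonant /p/ (labial) → -ama → *dopadupama*.
The last vowel of the diminutive form *dopadupama* is /a/, which is a back vowel, so the plural suffix is -ma, giving *dopadupamama*.
The plural form *dopadupamama*: final sound = /a/, a vowel → -ifi → *dopadupamamaifi*.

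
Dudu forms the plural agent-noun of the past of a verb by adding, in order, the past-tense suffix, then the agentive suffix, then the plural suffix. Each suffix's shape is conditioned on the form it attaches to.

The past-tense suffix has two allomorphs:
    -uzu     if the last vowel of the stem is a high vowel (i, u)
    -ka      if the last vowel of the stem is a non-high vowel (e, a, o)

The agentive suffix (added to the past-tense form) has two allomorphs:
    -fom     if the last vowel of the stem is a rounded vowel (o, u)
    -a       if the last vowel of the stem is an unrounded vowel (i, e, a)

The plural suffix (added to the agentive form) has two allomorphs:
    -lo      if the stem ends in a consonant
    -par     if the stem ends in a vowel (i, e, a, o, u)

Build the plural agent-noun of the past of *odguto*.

*odguto*: last vowel = /o/, a non-high vowel → -ka → *odgutoka*.
The last vowel of the past-tense form *odgutoka* is /a/, which is an unrounded vowel, so the agentive suffix is -a, giving *odgutokaa*.
The agentive form *odgutokaa* — final sound /a/ (a vowel) → -par → *odgutokaapar*.

odgutokaapar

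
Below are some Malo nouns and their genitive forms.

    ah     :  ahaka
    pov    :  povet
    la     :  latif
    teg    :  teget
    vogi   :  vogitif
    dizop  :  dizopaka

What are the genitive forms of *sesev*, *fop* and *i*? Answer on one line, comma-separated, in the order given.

sesevet, fopaka, itif

Looking at the final sound of each stem: -aka when the stem ends in a voiceless consonant (*ah*, *dizop*); -et when the stem ends in a voiced consonant (*pov*, *teg*); -tif when the stem ends in a vowel (*la*, *vogi*).
*sesev* — final sound /v/ (a voiced consonant) → -et → *sesevet*.
*fop*: final sound = /p/, a voiceless consonant → -aka → *fopaka*.
Since the final sound of *i* is /i/ (a vowel), it takes -tif, giving *itif*.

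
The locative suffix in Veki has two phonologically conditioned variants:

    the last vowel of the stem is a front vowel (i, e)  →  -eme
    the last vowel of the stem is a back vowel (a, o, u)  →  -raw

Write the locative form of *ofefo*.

Since the last vowel of *ofefo* is /o/ (a back vowel), it takes -raw, giving *ofeforaw*.

ofeforaw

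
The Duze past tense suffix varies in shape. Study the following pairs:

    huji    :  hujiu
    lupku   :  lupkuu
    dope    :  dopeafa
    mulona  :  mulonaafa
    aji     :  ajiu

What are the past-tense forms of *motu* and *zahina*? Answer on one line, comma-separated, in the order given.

Looking at the last vowel of each stem: -u when the last vowel of the stem is a high vowel (*huji*, *lupku*, *aji*); -afa when the last vowel of the stem is a non-high vowel (*dope*, *mulona*).
*motu*: last vowel = /u/, a high vowel → -u → *motuu*.
The last vowel of *zahina* is /a/, which is a non-high vowel, so the suffix is -afa, giving *zahinaafa*.

motuu, zahinaafa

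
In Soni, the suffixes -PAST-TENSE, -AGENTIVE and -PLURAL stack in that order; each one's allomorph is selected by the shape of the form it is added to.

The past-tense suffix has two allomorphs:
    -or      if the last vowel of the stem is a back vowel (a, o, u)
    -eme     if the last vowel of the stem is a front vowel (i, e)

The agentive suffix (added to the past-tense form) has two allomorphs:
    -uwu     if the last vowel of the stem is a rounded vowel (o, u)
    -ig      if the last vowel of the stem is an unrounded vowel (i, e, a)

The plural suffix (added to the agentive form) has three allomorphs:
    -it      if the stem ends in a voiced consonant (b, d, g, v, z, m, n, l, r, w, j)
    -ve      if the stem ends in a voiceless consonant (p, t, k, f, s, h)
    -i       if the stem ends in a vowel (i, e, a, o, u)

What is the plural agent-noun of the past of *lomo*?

The last vowel of *lomo* is /o/, which is a back vowel, so the past-tense suffix is -or, giving *lomoor*.
The last vowel of the past-tense form *lomoor* is /o/, which is a rounded vowel, so the agentive suffix is -uwu, giving *lomooruwu*.
The agentive form *lomooruwu*: final sound = /u/, a vowel → -i → *lomooruwui*.

lomooruwui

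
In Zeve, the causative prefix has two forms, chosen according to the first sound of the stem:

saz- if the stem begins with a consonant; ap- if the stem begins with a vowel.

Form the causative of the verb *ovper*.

apovper

Since the first sound of *ovper* is /o/ (a vowel), it takes ap-, giving *apovper*.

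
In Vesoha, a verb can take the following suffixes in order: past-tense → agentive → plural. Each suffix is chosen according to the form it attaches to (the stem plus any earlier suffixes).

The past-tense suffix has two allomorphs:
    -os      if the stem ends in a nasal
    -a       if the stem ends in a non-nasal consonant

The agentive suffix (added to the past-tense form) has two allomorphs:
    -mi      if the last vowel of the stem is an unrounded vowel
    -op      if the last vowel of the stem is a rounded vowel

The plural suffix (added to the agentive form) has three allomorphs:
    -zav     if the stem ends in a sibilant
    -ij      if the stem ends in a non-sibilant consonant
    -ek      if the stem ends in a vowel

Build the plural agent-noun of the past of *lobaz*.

*lobaz* — final consonant /z/ (non-nasal) → -a → *lobaza*.
The past-tense form *lobaza*: last vowel = /a/, an unrounded vowel → -mi → *lobazami*.
The final sound of the agentive form *lobazami* is /i/, which is a vowel, so the plural suffix is -ek, giving *lobazamiek*.

lobazamiek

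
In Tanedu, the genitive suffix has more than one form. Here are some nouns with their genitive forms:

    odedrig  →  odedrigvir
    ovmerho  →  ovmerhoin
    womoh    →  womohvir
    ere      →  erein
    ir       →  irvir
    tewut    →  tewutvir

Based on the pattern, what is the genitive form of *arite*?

aritein

The suffix is conditioned by the final sound: -vir when the stem ends in a consonant (*odedrig*, *womoh*, *ir*, *tewut*); -in when the stem ends in a vowel (*ovmerho*, *ere*).
Since the final sound of *arite* is /e/ (a vowel), it takes -in, giving *aritein*.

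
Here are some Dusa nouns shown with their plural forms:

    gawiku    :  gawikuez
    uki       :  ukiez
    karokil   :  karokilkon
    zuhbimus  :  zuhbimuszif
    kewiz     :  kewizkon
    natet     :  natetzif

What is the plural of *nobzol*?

Looking at the final sound of each stem: -zif when the stem ends in a voiceless consonant (*zuhbimus*, *natet*); -kon when the stem ends in a voiced consonant (*karokil*, *kewiz*); -ez when the stem ends in a vowel (*gawiku*, *uki*).
Since the final sound of *nobzol* is /l/ (a voiced consonant), it takes -kon, giving *nobzolkon*.

nobzolkon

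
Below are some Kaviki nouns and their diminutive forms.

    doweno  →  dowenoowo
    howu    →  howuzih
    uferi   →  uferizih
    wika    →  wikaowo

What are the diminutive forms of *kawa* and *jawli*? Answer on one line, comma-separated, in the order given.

kawaowo, jawlizih

The alternation tracks the last vowel of the stem — -zih when the last vowel of the stem is a high vowel (*howu*, *uferi*); -owo when the last vowel of the stem is a non-high vowel (*doweno*, *wika*).
Since the last vowel of *kawa* is /a/ (a non-high vowel), it takes -owo, giving *kawaowo*.
Since the last vowel of *jawli* is /i/ (a high vowel), it takes -zih, giving *jawlizih*.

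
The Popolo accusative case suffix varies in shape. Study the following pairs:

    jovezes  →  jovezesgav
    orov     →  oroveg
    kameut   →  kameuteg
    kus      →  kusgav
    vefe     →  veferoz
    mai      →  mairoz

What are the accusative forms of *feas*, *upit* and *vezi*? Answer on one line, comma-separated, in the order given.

The suffix is conditioned by the final sound: -gav when the stem ends in a sibilant (*jovezes*, *kus*); -eg when the stem ends in a non-sibilant consonant (*orov*, *kameut*); -roz when the stem ends in a vowel (*vefe*, *mai*).
*feas* — final sound /s/ (a sibilant) → -gav → *feasgav*.
*upit*: final sound = /t/, a non-sibilant consonant → -eg → *upiteg*.
*vezi* — final sound /i/ (a vowel) → -roz → *veziroz*.

feasgav, upiteg, veziroz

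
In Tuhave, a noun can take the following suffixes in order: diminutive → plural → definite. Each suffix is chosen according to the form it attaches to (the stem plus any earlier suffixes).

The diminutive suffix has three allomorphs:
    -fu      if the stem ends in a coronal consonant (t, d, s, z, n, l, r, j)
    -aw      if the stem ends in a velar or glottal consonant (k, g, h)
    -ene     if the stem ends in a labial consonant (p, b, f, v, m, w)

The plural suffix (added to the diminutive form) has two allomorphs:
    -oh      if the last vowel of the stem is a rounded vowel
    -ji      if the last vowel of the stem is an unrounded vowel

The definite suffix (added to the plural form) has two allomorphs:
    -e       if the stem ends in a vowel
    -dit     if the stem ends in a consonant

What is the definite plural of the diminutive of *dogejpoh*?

dogejpohawjie

*dogejpoh*: final consonant = /h/, velar/glottal → -aw → *dogejpohaw*.
Since the last vowel of the diminutive form *dogejpohaw* is /a/ (an unrounded vowel), it takes -ji, giving *dogejpohawji*.
The final sound of the plural form *dogejpohawji* is /i/, which is a vowel, so the definite suffix is -e, giving *dogejpohawjie*.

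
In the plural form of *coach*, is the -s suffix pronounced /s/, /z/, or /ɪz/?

The stem *coach* ends in a sibilant (/s, z, ʃ, ʒ, tʃ, dʒ/).
The plural suffix surfaces as /ɪz/ after sibilants, /s/ after other voiceless consonants, and /z/ after other voiced sounds.
So the plural -s on *coach* is pronounced /ɪz/.

/ɪz/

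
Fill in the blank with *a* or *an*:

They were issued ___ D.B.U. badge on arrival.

a

The indefinite article is chosen by the initial *sound* of the following word, not its spelling.
The initialism *D.B.U.* is read letter by letter; the first letter, D, is pronounced /diː/, which begins with a consonant sound.
So the article is *a*: They were issued a D.B.U. badge on arrival.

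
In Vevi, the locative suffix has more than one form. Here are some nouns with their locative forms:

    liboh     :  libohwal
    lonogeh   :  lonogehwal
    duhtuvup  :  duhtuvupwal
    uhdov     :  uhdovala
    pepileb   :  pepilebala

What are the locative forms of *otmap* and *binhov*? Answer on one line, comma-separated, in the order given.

The pattern is voicing of the final consonant: -wal when the stem ends in a voiceless consonant (*liboh*, *lonogeh*, *duhtuvup*); -ala when the stem ends in a voiced consonant (*uhdov*, *pepileb*).
Since the final consonant of *otmap* is /p/ (voiceless), it takes -wal, giving *otmapwal*.
*binhov* — final consonant /v/ (voiced) → -ala → *binhovala*.

otmapwal, binhovala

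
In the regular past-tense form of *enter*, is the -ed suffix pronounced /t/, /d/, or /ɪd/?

The stem *enter* ends in a voiced sound other than /d/.
The -ed suffix is realized as /ɪd/ after /t, d/; as /t/ after other voiceless consonants; and as /d/ after other voiced sounds.
So -ed on *enter* is pronounced /d/.

/d/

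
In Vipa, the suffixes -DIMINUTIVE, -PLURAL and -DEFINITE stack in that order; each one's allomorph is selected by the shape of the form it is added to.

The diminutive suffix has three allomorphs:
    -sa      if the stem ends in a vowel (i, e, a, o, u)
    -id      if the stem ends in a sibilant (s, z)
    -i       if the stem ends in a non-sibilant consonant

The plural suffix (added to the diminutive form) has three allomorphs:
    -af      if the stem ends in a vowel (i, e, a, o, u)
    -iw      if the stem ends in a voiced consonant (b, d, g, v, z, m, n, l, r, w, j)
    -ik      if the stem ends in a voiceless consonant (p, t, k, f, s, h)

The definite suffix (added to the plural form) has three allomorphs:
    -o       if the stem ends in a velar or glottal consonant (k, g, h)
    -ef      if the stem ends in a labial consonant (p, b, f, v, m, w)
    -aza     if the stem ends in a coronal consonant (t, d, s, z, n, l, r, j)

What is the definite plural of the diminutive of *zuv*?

zuviafef

Since the final sound of *zuv* is /v/ (a non-sibilant consonant), it takes -i, giving *zuvi*.
The diminutive form *zuvi* — final sound /i/ (a vowel) → -af → *zuviaf*.
The final consonant of the plural form *zuviaf* is /f/, which is labial, so the definite suffix is -ef, giving *zuviafef*.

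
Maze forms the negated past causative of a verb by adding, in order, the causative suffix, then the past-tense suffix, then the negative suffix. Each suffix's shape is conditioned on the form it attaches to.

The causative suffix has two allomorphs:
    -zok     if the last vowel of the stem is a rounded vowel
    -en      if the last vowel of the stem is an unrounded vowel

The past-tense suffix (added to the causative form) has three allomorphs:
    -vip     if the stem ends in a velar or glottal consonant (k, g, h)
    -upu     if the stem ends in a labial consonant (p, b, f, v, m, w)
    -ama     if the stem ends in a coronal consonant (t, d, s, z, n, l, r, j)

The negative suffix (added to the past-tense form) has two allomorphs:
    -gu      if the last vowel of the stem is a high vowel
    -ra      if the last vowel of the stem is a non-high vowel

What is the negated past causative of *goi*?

goienamara

*goi* — last vowel /i/ (an unrounded vowel) → -en → *goien*.
The final consonant of the causative form *goien* is /n/, which is coronal, so the past-tense suffix is -ama, giving *goienama*.
The last vowel of the past-tense form *goienama* is /a/, which is a non-high vowel, so the negative suffix is -ra, giving *goienamara*.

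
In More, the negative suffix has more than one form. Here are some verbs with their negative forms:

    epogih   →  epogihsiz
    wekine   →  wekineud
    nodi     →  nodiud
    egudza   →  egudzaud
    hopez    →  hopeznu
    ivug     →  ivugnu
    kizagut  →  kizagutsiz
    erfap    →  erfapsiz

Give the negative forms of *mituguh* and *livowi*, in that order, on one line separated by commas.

mituguhsiz, livowiud

The pattern is voicing of the final sound: -siz when the stem ends in a voiceless consonant (*epogih*, *kizagut*, *erfap*); -nu when the stem ends in a voiced consonant (*hopez*, *ivug*); -ud when the stem ends in a vowel (*wekine*, *nodi*, *egudza*).
Since the final sound of *mituguh* is /h/ (a voiceless consonant), it takes -siz, giving *mituguhsiz*.
*livowi*: final sound = /i/, a vowel → -ud → *livowiud*.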